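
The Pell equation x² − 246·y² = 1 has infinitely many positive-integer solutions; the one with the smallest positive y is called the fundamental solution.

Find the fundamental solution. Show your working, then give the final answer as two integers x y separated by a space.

d=246: √d = [15; 1,2,5,1,14,1,5,2,1,30] (ℓ=10, even), read p_9/q_9
i=0: a=15 ⇒ p=15, q=1
i=1: a=1 ⇒ p=16, q=1
i=2: a=2 ⇒ p=47, q=3
i=3: a=5 ⇒ p=251, q=16
i=4: a=1 ⇒ p=298, q=19
i=5: a=14 ⇒ p=4423, q=282
…
i=8: a=2 ⇒ p=60777, q=3875
i=9: a=1 ⇒ p=88805, q=5662
fundamental: x₁=88805, y₁=5662  (since 7886328025 − 246·32058244 = 1)

88805 5662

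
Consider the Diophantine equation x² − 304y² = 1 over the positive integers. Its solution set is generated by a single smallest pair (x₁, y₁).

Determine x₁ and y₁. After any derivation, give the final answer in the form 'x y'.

√304 → a₀=17, period (2,3,2,1,1,1,1,1,2,3,2,34); ℓ=12 even so k=11
k=0  a_k=17  p_k/q_k = 17/1
k=1  a_k=2  p_k/q_k = 35/2
k=2  a_k=3  p_k/q_k = 122/7
k=3  a_k=2  p_k/q_k = 279/16
…
k=5  a_k=1  p_k/q_k = 680/39
k=6  a_k=1  p_k/q_k = 1081/62
…
k=8  a_k=1  p_k/q_k = 2842/163
k=9  a_k=2  p_k/q_k = 7445/427
k=10  a_k=3  p_k/q_k = 25177/1444
k=11  a_k=2  p_k/q_k = 57799/3315
fundamental: x₁=57799, y₁=3315  (since 3340724401 − 304·10989225 = 1)

57799 3315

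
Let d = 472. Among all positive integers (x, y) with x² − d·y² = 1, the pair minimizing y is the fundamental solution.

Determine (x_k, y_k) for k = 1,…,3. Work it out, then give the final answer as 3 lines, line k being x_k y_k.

306917 14127
188396089777 8671632918
115643925371868101 5322943120573485

d=472: √d = [21; 1,2,1,1,1,…,2,1,42] (ℓ=14, even), read p_13/q_13
step 0: (21, 1)  from 21·(1,0) + (0,1)
…
step 4: (152, 7)  from 1·(87,4) + (65,3)
…
step 11: (84230, 3877)  from 1·(54227,2496) + (30003,1381)
step 12: (222687, 10250)  from 2·(84230,3877) + (54227,2496)
step 13: (306917, 14127)  from 1·(222687,10250) + (84230,3877)
→ (306917, 14127).  Check: 306917²=94198044889, 472·14127²=94198044888, difference 1.
(306917+14127√472)^2 = 188396089777 + 8671632918√472
(306917+14127√472)^3 = 115643925371868101 + 5322943120573485√472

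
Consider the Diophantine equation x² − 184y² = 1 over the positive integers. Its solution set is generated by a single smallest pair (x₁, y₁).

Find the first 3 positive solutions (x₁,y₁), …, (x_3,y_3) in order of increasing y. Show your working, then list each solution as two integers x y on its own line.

[13; 1,1,3,2,1,2,1,2,3,1,1,26] for √184; ℓ=12 ⇒ convergent index 11
a_0=13:  p_0=13·1+0=13,  q_0=13·0+1=1
…
a_3=3:  p_3=3·27+14=95,  q_3=3·2+1=7
a_4=2:  p_4=2·95+27=217,  q_4=2·7+2=16
a_5=1:  p_5=1·217+95=312,  q_5=1·16+7=23
a_6=2:  p_6=2·312+217=841,  q_6=2·23+16=62
a_7=1:  p_7=1·841+312=1153,  q_7=1·62+23=85
…
a_10=1:  p_10=1·10594+3147=13741,  q_10=1·781+232=1013
a_11=1:  p_11=1·13741+10594=24335,  q_11=1·1013+781=1794
(x₁, y₁) = (24335, 1794);  24335² − 184·1794² = 1 ✓
(x_2, y_2) = (24335·24335 + 184·1794·1794, 24335·1794 + 1794·24335) = (1184384449, 87313980)
(x_3, y_3) = (24335·1184384449 + 184·1794·87313980, 24335·87313980 + 1794·1184384449) = (57643991108495, 4249571404806)

24335 1794
1184384449 87313980
57643991108495 4249571404806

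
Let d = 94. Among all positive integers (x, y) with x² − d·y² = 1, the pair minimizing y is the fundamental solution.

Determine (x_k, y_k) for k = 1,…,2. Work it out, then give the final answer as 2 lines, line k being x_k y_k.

[9; 1,2,3,1,1,…,2,1,18] for √94; ℓ=16 ⇒ convergent index 15
k=0  a_k=9  p_k/q_k = 9/1
…
k=5  a_k=1  p_k/q_k = 223/23
…
k=11  a_k=1  p_k/q_k = 99455/10258
…
k=14  a_k=2  p_k/q_k = 1490361/153719
k=15  a_k=1  p_k/q_k = 2143295/221064
→ (2143295, 221064).  Check: 2143295²=4593713457025, 94·221064²=4593713457024, difference 1.
(2143295+221064√94)^2 = 9187426914049 + 947610731760√94

2143295 221064
9187426914049 947610731760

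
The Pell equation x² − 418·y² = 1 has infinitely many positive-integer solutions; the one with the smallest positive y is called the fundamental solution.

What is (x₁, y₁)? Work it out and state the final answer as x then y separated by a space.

33857 1656

d=418: √d = [20; 2,4,20,4,2,40] (ℓ=6, even), read p_5/q_5
step 0: (20, 1)  from 20·(1,0) + (0,1)
…
step 2: (184, 9)  from 4·(41,2) + (20,1)
step 3: (3721, 182)  from 20·(184,9) + (41,2)
step 4: (15068, 737)  from 4·(3721,182) + (184,9)
step 5: (33857, 1656)  from 2·(15068,737) + (3721,182)
(x₁, y₁) = (33857, 1656);  33857² − 418·1656² = 1 ✓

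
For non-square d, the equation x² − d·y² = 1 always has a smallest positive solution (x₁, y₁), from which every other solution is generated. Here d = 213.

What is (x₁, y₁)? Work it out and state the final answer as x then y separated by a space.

194399 13320

√213 → a₀=14, period (1,1,2,6,1,8,1,6,2,1,1,28); ℓ=12 even so k=11
step 0: (14, 1)  from 14·(1,0) + (0,1)
…
step 2: (29, 2)  from 1·(15,1) + (14,1)
…
step 4: (467, 32)  from 6·(73,5) + (29,2)
step 5: (540, 37)  from 1·(467,32) + (73,5)
…
step 9: (78825, 5401)  from 2·(36749,2518) + (5327,365)
step 10: (115574, 7919)  from 1·(78825,5401) + (36749,2518)
step 11: (194399, 13320)  from 1·(115574,7919) + (78825,5401)
→ (194399, 13320).  Check: 194399²=37790971201, 213·13320²=37790971200, difference 1.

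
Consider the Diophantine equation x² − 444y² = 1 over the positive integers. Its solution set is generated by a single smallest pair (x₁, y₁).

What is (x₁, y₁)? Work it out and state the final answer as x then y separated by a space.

295 14

[21; 14,42] for √444; ℓ=2 ⇒ convergent index 1
k=0  a_k=21  p_k/q_k = 21/1
k=1  a_k=14  p_k/q_k = 295/14
fundamental: x₁=295, y₁=14  (since 87025 − 444·196 = 1)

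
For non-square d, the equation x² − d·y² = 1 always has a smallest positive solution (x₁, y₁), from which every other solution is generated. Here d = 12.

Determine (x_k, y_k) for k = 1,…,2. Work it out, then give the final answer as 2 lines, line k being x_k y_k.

√12 = [3; 2,6, …], period ℓ=2 (even) → k=1
a_0=3:  p_0=3·1+0=3,  q_0=3·0+1=1
a_1=2:  p_1=2·3+1=7,  q_1=2·1+0=2
(x₁, y₁) = (7, 2);  7² − 12·2² = 1 ✓
(x_2, y_2) = (7·7 + 12·2·2, 7·2 + 2·7) = (97, 28)

7 2
97 28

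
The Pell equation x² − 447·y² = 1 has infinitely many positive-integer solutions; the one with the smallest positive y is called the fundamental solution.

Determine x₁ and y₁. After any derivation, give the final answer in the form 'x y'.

148 7

√447 → a₀=21, period (7,42); ℓ=2 even so k=1
k=0  a_k=21  p_k/q_k = 21/1
k=1  a_k=7  p_k/q_k = 148/7
fundamental: x₁=148, y₁=7  (since 21904 − 447·49 = 1)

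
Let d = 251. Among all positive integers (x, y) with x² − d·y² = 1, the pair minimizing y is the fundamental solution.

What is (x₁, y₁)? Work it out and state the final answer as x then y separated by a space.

3674890 231957

d=251: √d = [15; 1,5,2,1,2,…,5,1,30] (ℓ=14, even), read p_13/q_13
a_0=15:  p_0=15·1+0=15,  q_0=15·0+1=1
…
a_2=5:  p_2=5·16+15=95,  q_2=5·1+1=6
a_3=2:  p_3=2·95+16=206,  q_3=2·6+1=13
…
a_5=2:  p_5=2·301+206=808,  q_5=2·19+13=51
a_6=2:  p_6=2·808+301=1917,  q_6=2·51+19=121
a_7=15:  p_7=15·1917+808=29563,  q_7=15·121+51=1866
…
a_10=1:  p_10=1·151649+61043=212692,  q_10=1·9572+3853=13425
…
a_12=5:  p_12=5·577033+212692=3097857,  q_12=5·36422+13425=195535
a_13=1:  p_13=1·3097857+577033=3674890,  q_13=1·195535+36422=231957
fundamental: x₁=3674890, y₁=231957  (since 13504816512100 − 251·53804049849 = 1)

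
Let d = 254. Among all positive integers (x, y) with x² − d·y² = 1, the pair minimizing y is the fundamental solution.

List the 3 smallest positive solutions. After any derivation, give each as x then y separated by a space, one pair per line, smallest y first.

255 16
130049 8160
66324735 4161584

√254 → a₀=15, period (1,14,1,30); ℓ=4 even so k=3
i=0: a=15 ⇒ p=15, q=1
i=1: a=1 ⇒ p=16, q=1
i=2: a=14 ⇒ p=239, q=15
i=3: a=1 ⇒ p=255, q=16
→ (255, 16).  Check: 255²=65025, 254·16²=65024, difference 1.
(x_2, y_2) = (255·255 + 254·16·16, 255·16 + 16·255) = (130049, 8160)
(x_3, y_3) = (255·130049 + 254·16·8160, 255·8160 + 16·130049) = (66324735, 4161584)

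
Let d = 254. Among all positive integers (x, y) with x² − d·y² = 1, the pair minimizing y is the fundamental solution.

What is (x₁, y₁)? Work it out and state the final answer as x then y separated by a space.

√254 = [15; 1,14,1,30, …], period ℓ=4 (even) → k=3
i=0: a=15 ⇒ p=15, q=1
…
i=2: a=14 ⇒ p=239, q=15
i=3: a=1 ⇒ p=255, q=16
fundamental: x₁=255, y₁=16  (since 65025 − 254·256 = 1)

255 16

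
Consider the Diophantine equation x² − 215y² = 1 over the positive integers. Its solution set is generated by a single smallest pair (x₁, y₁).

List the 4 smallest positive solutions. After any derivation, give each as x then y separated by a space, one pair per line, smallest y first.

44 3
3871 264
340604 23229
29969281 2043888

d=215: √d = [14; 1,1,1,28] (ℓ=4, even), read p_3/q_3
k=0  a_k=14  p_k/q_k = 14/1
…
k=2  a_k=1  p_k/q_k = 29/2
k=3  a_k=1  p_k/q_k = 44/3
fundamental: x₁=44, y₁=3  (since 1936 − 215·9 = 1)
(x_2, y_2) = (44·44 + 215·3·3, 44·3 + 3·44) = (3871, 264)
(x_3, y_3) = (44·3871 + 215·3·264, 44·264 + 3·3871) = (340604, 23229)
(x_4, y_4) = (44·340604 + 215·3·23229, 44·23229 + 3·340604) = (29969281, 2043888)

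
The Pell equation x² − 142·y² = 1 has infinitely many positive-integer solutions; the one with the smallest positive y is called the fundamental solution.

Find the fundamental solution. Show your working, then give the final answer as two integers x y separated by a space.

√142 = [11; 1,10,1,22, …], period ℓ=4 (even) → k=3
a_0=11:  p_0=11·1+0=11,  q_0=11·0+1=1
…
a_2=10:  p_2=10·12+11=131,  q_2=10·1+1=11
a_3=1:  p_3=1·131+12=143,  q_3=1·11+1=12
→ (143, 12).  Check: 143²=20449, 142·12²=20448, difference 1.

143 12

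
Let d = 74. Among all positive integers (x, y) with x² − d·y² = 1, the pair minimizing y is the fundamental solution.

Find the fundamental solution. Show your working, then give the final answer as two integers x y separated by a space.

3699 430

[8; 1,1,1,1,16] for √74; ℓ=5 ⇒ convergent index 9
k=0  a_k=8  p_k/q_k = 8/1
…
k=3  a_k=1  p_k/q_k = 26/3
k=4  a_k=1  p_k/q_k = 43/5
k=5  a_k=16  p_k/q_k = 714/83
…
k=8  a_k=1  p_k/q_k = 2228/259
k=9  a_k=1  p_k/q_k = 3699/430
(x₁, y₁) = (3699, 430);  3699² − 74·430² = 1 ✓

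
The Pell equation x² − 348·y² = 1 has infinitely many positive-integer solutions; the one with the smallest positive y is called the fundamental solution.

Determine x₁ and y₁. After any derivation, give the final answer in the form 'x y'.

1567 84

[18; 1,1,1,8,1,1,1,36] for √348; ℓ=8 ⇒ convergent index 7
k=0  a_k=18  p_k/q_k = 18/1
k=1  a_k=1  p_k/q_k = 19/1
k=2  a_k=1  p_k/q_k = 37/2
k=3  a_k=1  p_k/q_k = 56/3
k=4  a_k=8  p_k/q_k = 485/26
k=5  a_k=1  p_k/q_k = 541/29
k=6  a_k=1  p_k/q_k = 1026/55
k=7  a_k=1  p_k/q_k = 1567/84
→ (1567, 84).  Check: 1567²=2455489, 348·84²=2455488, difference 1.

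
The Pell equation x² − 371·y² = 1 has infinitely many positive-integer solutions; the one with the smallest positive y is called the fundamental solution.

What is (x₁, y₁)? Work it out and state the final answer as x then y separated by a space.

√371 → a₀=19, period (3,1,4,1,3,38); ℓ=6 even so k=5
step 0: (19, 1)  from 19·(1,0) + (0,1)
…
step 3: (366, 19)  from 4·(77,4) + (58,3)
step 4: (443, 23)  from 1·(366,19) + (77,4)
step 5: (1695, 88)  from 3·(443,23) + (366,19)
(x₁, y₁) = (1695, 88);  1695² − 371·88² = 1 ✓

1695 88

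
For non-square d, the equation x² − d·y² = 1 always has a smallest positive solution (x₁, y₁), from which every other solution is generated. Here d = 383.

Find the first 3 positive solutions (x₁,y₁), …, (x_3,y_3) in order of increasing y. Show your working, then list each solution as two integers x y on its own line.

18768 959
704475647 35997024
26443197867024 1351184291905

[19; 1,1,3,19,3,1,1,38] for √383; ℓ=8 ⇒ convergent index 7
a_0=19:  p_0=19·1+0=19,  q_0=19·0+1=1
a_1=1:  p_1=1·19+1=20,  q_1=1·1+0=1
a_2=1:  p_2=1·20+19=39,  q_2=1·1+1=2
…
a_5=3:  p_5=3·2642+137=8063,  q_5=3·135+7=412
a_6=1:  p_6=1·8063+2642=10705,  q_6=1·412+135=547
a_7=1:  p_7=1·10705+8063=18768,  q_7=1·547+412=959
→ (18768, 959).  Check: 18768²=352237824, 383·959²=352237823, difference 1.
(18768+959√383)^2 = 704475647 + 35997024√383
(18768+959√383)^3 = 26443197867024 + 1351184291905√383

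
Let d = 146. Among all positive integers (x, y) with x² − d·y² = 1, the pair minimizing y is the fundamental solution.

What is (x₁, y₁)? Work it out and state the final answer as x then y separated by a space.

√146 = [12; 12,24, …], period ℓ=2 (even) → k=1
i=0: a=12 ⇒ p=12, q=1
i=1: a=12 ⇒ p=145, q=12
(x₁, y₁) = (145, 12);  145² − 146·12² = 1 ✓

145 12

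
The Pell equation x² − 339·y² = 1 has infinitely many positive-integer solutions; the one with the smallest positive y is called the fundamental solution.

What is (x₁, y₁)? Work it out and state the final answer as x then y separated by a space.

[18; 2,2,2,1,17,1,2,2,2,36] for √339; ℓ=10 ⇒ convergent index 9
k=0  a_k=18  p_k/q_k = 18/1
k=1  a_k=2  p_k/q_k = 37/2
k=2  a_k=2  p_k/q_k = 92/5
k=3  a_k=2  p_k/q_k = 221/12
…
k=5  a_k=17  p_k/q_k = 5542/301
k=6  a_k=1  p_k/q_k = 5855/318
k=7  a_k=2  p_k/q_k = 17252/937
k=8  a_k=2  p_k/q_k = 40359/2192
k=9  a_k=2  p_k/q_k = 97970/5321
→ (97970, 5321).  Check: 97970²=9598120900, 339·5321²=9598120899, difference 1.

97970 5321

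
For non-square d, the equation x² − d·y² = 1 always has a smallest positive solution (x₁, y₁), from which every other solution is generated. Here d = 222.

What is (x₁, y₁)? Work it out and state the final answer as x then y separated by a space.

149 10

√222 → a₀=14, period (1,8,1,28); ℓ=4 even so k=3
i=0: a=14 ⇒ p=14, q=1
…
i=2: a=8 ⇒ p=134, q=9
i=3: a=1 ⇒ p=149, q=10
fundamental: x₁=149, y₁=10  (since 22201 − 222·100 = 1)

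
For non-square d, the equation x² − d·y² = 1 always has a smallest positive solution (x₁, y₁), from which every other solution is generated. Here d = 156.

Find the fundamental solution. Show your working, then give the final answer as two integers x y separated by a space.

25 2

√156 → a₀=12, period (2,24); ℓ=2 even so k=1
i=0: a=12 ⇒ p=12, q=1
i=1: a=2 ⇒ p=25, q=2
fundamental: x₁=25, y₁=2  (since 625 − 156·4 = 1)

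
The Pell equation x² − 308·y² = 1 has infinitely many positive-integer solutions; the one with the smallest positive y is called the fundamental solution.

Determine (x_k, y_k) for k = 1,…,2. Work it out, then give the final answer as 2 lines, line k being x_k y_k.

351 20
246401 14040

√308 → a₀=17, period (1,1,4,1,1,34); ℓ=6 even so k=5
step 0: (17, 1)  from 17·(1,0) + (0,1)
…
step 3: (158, 9)  from 4·(35,2) + (18,1)
step 4: (193, 11)  from 1·(158,9) + (35,2)
step 5: (351, 20)  from 1·(193,11) + (158,9)
fundamental: x₁=351, y₁=20  (since 123201 − 308·400 = 1)
k=2:  x_2 = 351·351+308·20·20 = 246401,  y_2 = 351·20+20·351 = 14040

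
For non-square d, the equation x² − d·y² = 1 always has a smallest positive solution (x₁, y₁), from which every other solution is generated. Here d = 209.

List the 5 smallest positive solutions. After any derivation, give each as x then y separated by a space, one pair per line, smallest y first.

√209 = [14; 2,5,3,2,3,5,2,28, …], period ℓ=8 (even) → k=7
k=0  a_k=14  p_k/q_k = 14/1
…
k=2  a_k=5  p_k/q_k = 159/11
k=3  a_k=3  p_k/q_k = 506/35
k=4  a_k=2  p_k/q_k = 1171/81
k=5  a_k=3  p_k/q_k = 4019/278
k=6  a_k=5  p_k/q_k = 21266/1471
k=7  a_k=2  p_k/q_k = 46551/3220
fundamental: x₁=46551, y₁=3220  (since 2166995601 − 209·10368400 = 1)
(x_2, y_2) = (46551·46551 + 209·3220·3220, 46551·3220 + 3220·46551) = (4333991201, 299788440)
(x_3, y_3) = (46551·4333991201 + 209·3220·299788440, 46551·299788440 + 3220·4333991201) = (403503248748951, 27910903337660)
(x_4, y_4) = (46551·403503248748951 + 209·3220·27910903337660, 46551·27910903337660 + 3220·403503248748951) = (37566959460690844801, 2598560922243032880)
(x_5, y_5) = (46551·37566959460690844801 + 209·3220·2598560922243032880, 46551·2598560922243032880 + 3220·37566959460690844801) = (3497559059305735783913751, 241931218954759943856100)

46551 3220
4333991201 299788440
403503248748951 27910903337660
37566959460690844801 2598560922243032880
3497559059305735783913751 241931218954759943856100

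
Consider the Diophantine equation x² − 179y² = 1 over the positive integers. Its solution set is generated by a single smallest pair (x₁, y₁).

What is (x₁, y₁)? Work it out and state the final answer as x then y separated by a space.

√179 = [13; 2,1,1,1,3,…,1,2,26, …], period ℓ=14 (even) → k=13
k=0  a_k=13  p_k/q_k = 13/1
…
k=5  a_k=3  p_k/q_k = 388/29
k=6  a_k=5  p_k/q_k = 2047/153
k=7  a_k=13  p_k/q_k = 26999/2018
…
k=9  a_k=3  p_k/q_k = 438125/32747
…
k=11  a_k=1  p_k/q_k = 1013292/75737
k=12  a_k=1  p_k/q_k = 1588459/118727
k=13  a_k=2  p_k/q_k = 4190210/313191
→ (4190210, 313191).  Check: 4190210²=17557859844100, 179·313191²=17557859844099, difference 1.

4190210 313191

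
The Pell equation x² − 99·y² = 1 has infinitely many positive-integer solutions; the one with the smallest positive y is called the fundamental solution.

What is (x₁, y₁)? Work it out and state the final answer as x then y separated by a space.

√99 → a₀=9, period (1,18); ℓ=2 even so k=1
i=0: a=9 ⇒ p=9, q=1
i=1: a=1 ⇒ p=10, q=1
fundamental: x₁=10, y₁=1  (since 100 − 99·1 = 1)

10 1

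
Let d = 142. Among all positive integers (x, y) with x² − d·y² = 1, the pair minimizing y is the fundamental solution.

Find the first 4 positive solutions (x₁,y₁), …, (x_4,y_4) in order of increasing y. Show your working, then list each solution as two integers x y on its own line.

143 12
40897 3432
11696399 981540
3345129217 280717008

√142 = [11; 1,10,1,22, …], period ℓ=4 (even) → k=3
a_0=11:  p_0=11·1+0=11,  q_0=11·0+1=1
a_1=1:  p_1=1·11+1=12,  q_1=1·1+0=1
a_2=10:  p_2=10·12+11=131,  q_2=10·1+1=11
a_3=1:  p_3=1·131+12=143,  q_3=1·11+1=12
→ (143, 12).  Check: 143²=20449, 142·12²=20448, difference 1.
(x_2, y_2) = (143·143 + 142·12·12, 143·12 + 12·143) = (40897, 3432)
(x_3, y_3) = (143·40897 + 142·12·3432, 143·3432 + 12·40897) = (11696399, 981540)
(x_4, y_4) = (143·11696399 + 142·12·981540, 143·981540 + 12·11696399) = (3345129217, 280717008)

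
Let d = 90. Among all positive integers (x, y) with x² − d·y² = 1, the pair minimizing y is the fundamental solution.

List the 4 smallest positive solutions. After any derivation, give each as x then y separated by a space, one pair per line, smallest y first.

19 2
721 76
27379 2886
1039681 109592

d=90: √d = [9; 2,18] (ℓ=2, even), read p_1/q_1
k=0  a_k=9  p_k/q_k = 9/1
k=1  a_k=2  p_k/q_k = 19/2
fundamental: x₁=19, y₁=2  (since 361 − 90·4 = 1)
(x_2, y_2) = (19·19 + 90·2·2, 19·2 + 2·19) = (721, 76)
(x_3, y_3) = (19·721 + 90·2·76, 19·76 + 2·721) = (27379, 2886)
(x_4, y_4) = (19·27379 + 90·2·2886, 19·2886 + 2·27379) = (1039681, 109592)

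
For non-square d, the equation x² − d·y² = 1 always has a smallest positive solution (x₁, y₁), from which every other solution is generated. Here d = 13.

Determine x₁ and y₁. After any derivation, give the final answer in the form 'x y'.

649 180

√13 = [3; 1,1,1,1,6, …], period ℓ=5 (odd) → k=9
a_0=3:  p_0=3·1+0=3,  q_0=3·0+1=1
a_1=1:  p_1=1·3+1=4,  q_1=1·1+0=1
a_2=1:  p_2=1·4+3=7,  q_2=1·1+1=2
…
a_8=1:  p_8=1·256+137=393,  q_8=1·71+38=109
a_9=1:  p_9=1·393+256=649,  q_9=1·109+71=180
fundamental: x₁=649, y₁=180  (since 421201 − 13·32400 = 1)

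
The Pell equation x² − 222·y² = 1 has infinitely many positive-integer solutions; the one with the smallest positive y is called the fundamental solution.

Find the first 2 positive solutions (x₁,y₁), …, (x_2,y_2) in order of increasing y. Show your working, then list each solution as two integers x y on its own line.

√222 → a₀=14, period (1,8,1,28); ℓ=4 even so k=3
k=0  a_k=14  p_k/q_k = 14/1
…
k=2  a_k=8  p_k/q_k = 134/9
k=3  a_k=1  p_k/q_k = 149/10
→ (149, 10).  Check: 149²=22201, 222·10²=22200, difference 1.
(149+10√222)^2 = 44401 + 2980√222

149 10
44401 2980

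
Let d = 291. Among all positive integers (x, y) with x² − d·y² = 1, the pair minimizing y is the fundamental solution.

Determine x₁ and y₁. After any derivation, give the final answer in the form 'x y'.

√291 = [17; 17,34, …], period ℓ=2 (even) → k=1
k=0  a_k=17  p_k/q_k = 17/1
k=1  a_k=17  p_k/q_k = 290/17
→ (290, 17).  Check: 290²=84100, 291·17²=84099, difference 1.

290 17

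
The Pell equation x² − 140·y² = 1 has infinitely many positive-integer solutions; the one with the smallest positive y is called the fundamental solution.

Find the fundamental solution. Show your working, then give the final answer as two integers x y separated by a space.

√140 = [11; 1,4,1,22, …], period ℓ=4 (even) → k=3
a_0=11:  p_0=11·1+0=11,  q_0=11·0+1=1
a_1=1:  p_1=1·11+1=12,  q_1=1·1+0=1
a_2=4:  p_2=4·12+11=59,  q_2=4·1+1=5
a_3=1:  p_3=1·59+12=71,  q_3=1·5+1=6
fundamental: x₁=71, y₁=6  (since 5041 − 140·36 = 1)

71 6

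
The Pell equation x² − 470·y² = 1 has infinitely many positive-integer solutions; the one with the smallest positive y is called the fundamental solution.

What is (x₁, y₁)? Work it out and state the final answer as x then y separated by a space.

1691 78

√470 = [21; 1,2,8,2,1,42, …], period ℓ=6 (even) → k=5
i=0: a=21 ⇒ p=21, q=1
…
i=3: a=8 ⇒ p=542, q=25
i=4: a=2 ⇒ p=1149, q=53
i=5: a=1 ⇒ p=1691, q=78
→ (1691, 78).  Check: 1691²=2859481, 470·78²=2859480, difference 1.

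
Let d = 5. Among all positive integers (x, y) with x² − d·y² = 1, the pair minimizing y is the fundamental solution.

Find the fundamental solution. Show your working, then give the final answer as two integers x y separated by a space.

d=5: √d = [2; 4] (ℓ=1, odd), read p_1/q_1
step 0: (2, 1)  from 2·(1,0) + (0,1)
step 1: (9, 4)  from 4·(2,1) + (1,0)
→ (9, 4).  Check: 9²=81, 5·4²=80, difference 1.

9 4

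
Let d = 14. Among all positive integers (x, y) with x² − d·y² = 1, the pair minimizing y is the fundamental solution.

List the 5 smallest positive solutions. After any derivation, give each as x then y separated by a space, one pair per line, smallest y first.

√14 = [3; 1,2,1,6, …], period ℓ=4 (even) → k=3
step 0: (3, 1)  from 3·(1,0) + (0,1)
step 1: (4, 1)  from 1·(3,1) + (1,0)
step 2: (11, 3)  from 2·(4,1) + (3,1)
step 3: (15, 4)  from 1·(11,3) + (4,1)
(x₁, y₁) = (15, 4);  15² − 14·4² = 1 ✓
n=2: (15,4)∘(15,4) = (15·15+14·4·4, 15·4+4·15) = (449,120)
n=3: (449,120)∘(15,4) = (15·449+14·4·120, 15·120+4·449) = (13455,3596)
n=4: (13455,3596)∘(15,4) = (15·13455+14·4·3596, 15·3596+4·13455) = (403201,107760)
n=5: (403201,107760)∘(15,4) = (15·403201+14·4·107760, 15·107760+4·403201) = (12082575,3229204)

15 4
449 120
13455 3596
403201 107760
12082575 3229204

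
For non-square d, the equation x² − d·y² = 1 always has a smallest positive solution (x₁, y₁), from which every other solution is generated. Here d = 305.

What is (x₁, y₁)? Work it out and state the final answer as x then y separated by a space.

489 28

√305 → a₀=17, period (2,6,2,34); ℓ=4 even so k=3
k=0  a_k=17  p_k/q_k = 17/1
…
k=2  a_k=6  p_k/q_k = 227/13
k=3  a_k=2  p_k/q_k = 489/28
→ (489, 28).  Check: 489²=239121, 305·28²=239120, difference 1.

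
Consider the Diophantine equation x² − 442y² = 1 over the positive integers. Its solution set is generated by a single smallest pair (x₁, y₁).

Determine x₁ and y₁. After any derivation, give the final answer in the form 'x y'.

883 42

√442 → a₀=21, period (42); ℓ=1 odd so k=1
i=0: a=21 ⇒ p=21, q=1
i=1: a=42 ⇒ p=883, q=42
→ (883, 42).  Check: 883²=779689, 442·42²=779688, difference 1.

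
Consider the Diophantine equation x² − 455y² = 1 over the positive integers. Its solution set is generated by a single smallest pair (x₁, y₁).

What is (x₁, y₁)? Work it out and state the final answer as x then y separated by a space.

√455 = [21; 3,42, …], period ℓ=2 (even) → k=1
k=0  a_k=21  p_k/q_k = 21/1
k=1  a_k=3  p_k/q_k = 64/3
→ (64, 3).  Check: 64²=4096, 455·3²=4095, difference 1.

64 3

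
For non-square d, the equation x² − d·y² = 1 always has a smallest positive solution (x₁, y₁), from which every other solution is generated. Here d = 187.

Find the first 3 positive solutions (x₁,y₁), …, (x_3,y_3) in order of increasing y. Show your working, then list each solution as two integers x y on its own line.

1682 123
5658247 413772
19034341226 1391928885

d=187: √d = [13; 1,2,13,2,1,26] (ℓ=6, even), read p_5/q_5
a_0=13:  p_0=13·1+0=13,  q_0=13·0+1=1
a_1=1:  p_1=1·13+1=14,  q_1=1·1+0=1
…
a_4=2:  p_4=2·547+41=1135,  q_4=2·40+3=83
a_5=1:  p_5=1·1135+547=1682,  q_5=1·83+40=123
fundamental: x₁=1682, y₁=123  (since 2829124 − 187·15129 = 1)
k=2:  x_2 = 1682·1682+187·123·123 = 5658247,  y_2 = 1682·123+123·1682 = 413772
k=3:  x_3 = 1682·5658247+187·123·413772 = 19034341226,  y_3 = 1682·413772+123·5658247 = 1391928885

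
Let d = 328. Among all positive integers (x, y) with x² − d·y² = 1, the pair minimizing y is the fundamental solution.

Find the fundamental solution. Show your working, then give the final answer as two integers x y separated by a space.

d=328: √d = [18; 9,36] (ℓ=2, even), read p_1/q_1
a_0=18:  p_0=18·1+0=18,  q_0=18·0+1=1
a_1=9:  p_1=9·18+1=163,  q_1=9·1+0=9
→ (163, 9).  Check: 163²=26569, 328·9²=26568, difference 1.

163 9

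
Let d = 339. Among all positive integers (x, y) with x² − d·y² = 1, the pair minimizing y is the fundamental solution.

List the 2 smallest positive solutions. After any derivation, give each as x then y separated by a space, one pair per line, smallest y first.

97970 5321
19196241799 1042596740

[18; 2,2,2,1,17,1,2,2,2,36] for √339; ℓ=10 ⇒ convergent index 9
step 0: (18, 1)  from 18·(1,0) + (0,1)
…
step 4: (313, 17)  from 1·(221,12) + (92,5)
…
step 8: (40359, 2192)  from 2·(17252,937) + (5855,318)
step 9: (97970, 5321)  from 2·(40359,2192) + (17252,937)
→ (97970, 5321).  Check: 97970²=9598120900, 339·5321²=9598120899, difference 1.
n=2: (97970,5321)∘(97970,5321) = (97970·97970+339·5321·5321, 97970·5321+5321·97970) = (19196241799,1042596740)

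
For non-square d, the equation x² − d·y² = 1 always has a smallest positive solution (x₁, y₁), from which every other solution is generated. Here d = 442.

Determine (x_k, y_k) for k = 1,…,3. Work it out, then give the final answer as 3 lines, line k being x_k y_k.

883 42
1559377 74172
2753858899 130987710

d=442: √d = [21; 42] (ℓ=1, odd), read p_1/q_1
a_0=21:  p_0=21·1+0=21,  q_0=21·0+1=1
a_1=42:  p_1=42·21+1=883,  q_1=42·1+0=42
fundamental: x₁=883, y₁=42  (since 779689 − 442·1764 = 1)
k=2:  x_2 = 883·883+442·42·42 = 1559377,  y_2 = 883·42+42·883 = 74172
k=3:  x_3 = 883·1559377+442·42·74172 = 2753858899,  y_3 = 883·74172+42·1559377 = 130987710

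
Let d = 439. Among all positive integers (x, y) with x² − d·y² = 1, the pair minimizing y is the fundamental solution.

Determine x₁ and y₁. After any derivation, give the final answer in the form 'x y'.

√439 = [20; 1,19,1,40, …], period ℓ=4 (even) → k=3
a_0=20:  p_0=20·1+0=20,  q_0=20·0+1=1
…
a_2=19:  p_2=19·21+20=419,  q_2=19·1+1=20
a_3=1:  p_3=1·419+21=440,  q_3=1·20+1=21
(x₁, y₁) = (440, 21);  440² − 439·21² = 1 ✓

440 21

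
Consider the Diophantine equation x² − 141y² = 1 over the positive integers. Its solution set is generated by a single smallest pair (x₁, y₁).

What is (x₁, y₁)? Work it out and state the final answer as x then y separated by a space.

√141 = [11; 1,6,1,22, …], period ℓ=4 (even) → k=3
step 0: (11, 1)  from 11·(1,0) + (0,1)
step 1: (12, 1)  from 1·(11,1) + (1,0)
step 2: (83, 7)  from 6·(12,1) + (11,1)
step 3: (95, 8)  from 1·(83,7) + (12,1)
fundamental: x₁=95, y₁=8  (since 9025 − 141·64 = 1)

95 8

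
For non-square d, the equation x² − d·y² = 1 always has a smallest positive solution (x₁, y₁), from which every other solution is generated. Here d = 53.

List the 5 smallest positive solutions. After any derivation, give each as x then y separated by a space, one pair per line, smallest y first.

[7; 3,1,1,3,14] for √53; ℓ=5 ⇒ convergent index 9
i=0: a=7 ⇒ p=7, q=1
i=1: a=3 ⇒ p=22, q=3
…
i=8: a=1 ⇒ p=18557, q=2549
i=9: a=3 ⇒ p=66249, q=9100
→ (66249, 9100).  Check: 66249²=4388930001, 53·9100²=4388930000, difference 1.
(x_2, y_2) = (66249·66249 + 53·9100·9100, 66249·9100 + 9100·66249) = (8777860001, 1205731800)
(x_3, y_3) = (66249·8777860001 + 53·9100·1205731800, 66249·1205731800 + 9100·8777860001) = (1163048894346249, 159757052027300)
(x_4, y_4) = (66249·1163048894346249 + 53·9100·159757052027300, 66249·159757052027300 + 9100·1163048894346249) = (154101652394311440001, 21167489878307463600)
(x_5, y_5) = (66249·154101652394311440001 + 53·9100·21167489878307463600, 66249·21167489878307463600 + 9100·154101652394311440001) = (20418160737778428282906249, 2804650073736225260045500)

66249 9100
8777860001 1205731800
1163048894346249 159757052027300
154101652394311440001 21167489878307463600
20418160737778428282906249 2804650073736225260045500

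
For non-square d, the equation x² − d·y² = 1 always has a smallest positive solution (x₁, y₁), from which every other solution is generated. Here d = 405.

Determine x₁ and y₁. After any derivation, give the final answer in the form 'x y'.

161 8

[20; 8,40] for √405; ℓ=2 ⇒ convergent index 1
i=0: a=20 ⇒ p=20, q=1
i=1: a=8 ⇒ p=161, q=8
→ (161, 8).  Check: 161²=25921, 405·8²=25920, difference 1.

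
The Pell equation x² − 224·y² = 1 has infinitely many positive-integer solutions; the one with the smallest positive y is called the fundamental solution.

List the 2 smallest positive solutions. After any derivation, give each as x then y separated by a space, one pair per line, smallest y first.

√224 = [14; 1,28, …], period ℓ=2 (even) → k=1
i=0: a=14 ⇒ p=14, q=1
i=1: a=1 ⇒ p=15, q=1
(x₁, y₁) = (15, 1);  15² − 224·1² = 1 ✓
(15+1√224)^2 = 449 + 30√224

15 1
449 30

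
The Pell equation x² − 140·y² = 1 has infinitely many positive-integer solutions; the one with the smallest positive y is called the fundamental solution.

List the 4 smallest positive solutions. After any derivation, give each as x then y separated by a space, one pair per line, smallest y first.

71 6
10081 852
1431431 120978
203253121 17178024

d=140: √d = [11; 1,4,1,22] (ℓ=4, even), read p_3/q_3
step 0: (11, 1)  from 11·(1,0) + (0,1)
…
step 2: (59, 5)  from 4·(12,1) + (11,1)
step 3: (71, 6)  from 1·(59,5) + (12,1)
fundamental: x₁=71, y₁=6  (since 5041 − 140·36 = 1)
n=2: (71,6)∘(71,6) = (71·71+140·6·6, 71·6+6·71) = (10081,852)
n=3: (10081,852)∘(71,6) = (71·10081+140·6·852, 71·852+6·10081) = (1431431,120978)
n=4: (1431431,120978)∘(71,6) = (71·1431431+140·6·120978, 71·120978+6·1431431) = (203253121,17178024)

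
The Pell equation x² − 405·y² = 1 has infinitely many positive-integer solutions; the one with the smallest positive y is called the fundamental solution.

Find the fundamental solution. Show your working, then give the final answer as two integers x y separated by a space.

161 8

[20; 8,40] for √405; ℓ=2 ⇒ convergent index 1
a_0=20:  p_0=20·1+0=20,  q_0=20·0+1=1
a_1=8:  p_1=8·20+1=161,  q_1=8·1+0=8
fundamental: x₁=161, y₁=8  (since 25921 − 405·64 = 1)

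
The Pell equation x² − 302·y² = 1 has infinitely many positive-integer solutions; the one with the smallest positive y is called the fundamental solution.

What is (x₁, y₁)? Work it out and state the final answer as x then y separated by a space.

4276623 246092

√302 → a₀=17, period (2,1,1,1,4,…,1,2,34); ℓ=16 even so k=15
i=0: a=17 ⇒ p=17, q=1
…
i=3: a=1 ⇒ p=87, q=5
i=4: a=1 ⇒ p=139, q=8
…
i=9: a=1 ⇒ p=36581, q=2105
i=10: a=2 ⇒ p=107675, q=6196
…
i=12: a=1 ⇒ p=574956, q=33085
i=13: a=1 ⇒ p=1042237, q=59974
i=14: a=1 ⇒ p=1617193, q=93059
i=15: a=2 ⇒ p=4276623, q=246092
(x₁, y₁) = (4276623, 246092);  4276623² − 302·246092² = 1 ✓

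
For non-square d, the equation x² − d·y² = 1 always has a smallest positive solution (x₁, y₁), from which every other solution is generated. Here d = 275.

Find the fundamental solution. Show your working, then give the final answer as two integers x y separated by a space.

199 12

[16; 1,1,2,1,1,32] for √275; ℓ=6 ⇒ convergent index 5
k=0  a_k=16  p_k/q_k = 16/1
k=1  a_k=1  p_k/q_k = 17/1
…
k=4  a_k=1  p_k/q_k = 116/7
k=5  a_k=1  p_k/q_k = 199/12
(x₁, y₁) = (199, 12);  199² − 275·12² = 1 ✓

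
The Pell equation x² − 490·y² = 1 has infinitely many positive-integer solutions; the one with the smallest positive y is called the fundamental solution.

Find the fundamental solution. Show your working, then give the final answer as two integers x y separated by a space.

1039681 46968

[22; 7,2,1,4,4,4,1,2,7,44] for √490; ℓ=10 ⇒ convergent index 9
i=0: a=22 ⇒ p=22, q=1
i=1: a=7 ⇒ p=155, q=7
…
i=5: a=4 ⇒ p=9607, q=434
…
i=8: a=2 ⇒ p=141338, q=6385
i=9: a=7 ⇒ p=1039681, q=46968
→ (1039681, 46968).  Check: 1039681²=1080936581761, 490·46968²=1080936581760, difference 1.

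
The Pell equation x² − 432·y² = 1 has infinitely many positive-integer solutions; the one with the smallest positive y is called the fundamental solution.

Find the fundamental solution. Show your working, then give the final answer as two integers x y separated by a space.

√432 → a₀=20, period (1,3,1,1,1,3,1,40); ℓ=8 even so k=7
a_0=20:  p_0=20·1+0=20,  q_0=20·0+1=1
a_1=1:  p_1=1·20+1=21,  q_1=1·1+0=1
a_2=3:  p_2=3·21+20=83,  q_2=3·1+1=4
a_3=1:  p_3=1·83+21=104,  q_3=1·4+1=5
a_4=1:  p_4=1·104+83=187,  q_4=1·5+4=9
a_5=1:  p_5=1·187+104=291,  q_5=1·9+5=14
a_6=3:  p_6=3·291+187=1060,  q_6=3·14+9=51
a_7=1:  p_7=1·1060+291=1351,  q_7=1·51+14=65
(x₁, y₁) = (1351, 65);  1351² − 432·65² = 1 ✓

1351 65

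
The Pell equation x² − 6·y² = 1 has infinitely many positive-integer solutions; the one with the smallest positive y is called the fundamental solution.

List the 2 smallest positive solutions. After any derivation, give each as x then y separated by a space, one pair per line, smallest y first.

d=6: √d = [2; 2,4] (ℓ=2, even), read p_1/q_1
step 0: (2, 1)  from 2·(1,0) + (0,1)
step 1: (5, 2)  from 2·(2,1) + (1,0)
(x₁, y₁) = (5, 2);  5² − 6·2² = 1 ✓
(x_2, y_2) = (5·5 + 6·2·2, 5·2 + 2·5) = (49, 20)

5 2
49 20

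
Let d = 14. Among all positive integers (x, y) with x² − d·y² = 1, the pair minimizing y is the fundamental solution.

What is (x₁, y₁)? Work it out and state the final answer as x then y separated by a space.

15 4

[3; 1,2,1,6] for √14; ℓ=4 ⇒ convergent index 3
step 0: (3, 1)  from 3·(1,0) + (0,1)
step 1: (4, 1)  from 1·(3,1) + (1,0)
step 2: (11, 3)  from 2·(4,1) + (3,1)
step 3: (15, 4)  from 1·(11,3) + (4,1)
→ (15, 4).  Check: 15²=225, 14·4²=224, difference 1.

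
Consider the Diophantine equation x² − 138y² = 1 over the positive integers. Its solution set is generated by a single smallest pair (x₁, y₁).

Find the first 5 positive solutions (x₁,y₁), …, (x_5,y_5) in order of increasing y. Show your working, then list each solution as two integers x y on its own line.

47 4
4417 376
415151 35340
39019777 3321584
3667443887 312193556

[11; 1,2,1,22] for √138; ℓ=4 ⇒ convergent index 3
i=0: a=11 ⇒ p=11, q=1
i=1: a=1 ⇒ p=12, q=1
i=2: a=2 ⇒ p=35, q=3
i=3: a=1 ⇒ p=47, q=4
(x₁, y₁) = (47, 4);  47² − 138·4² = 1 ✓
(x_2, y_2) = (47·47 + 138·4·4, 47·4 + 4·47) = (4417, 376)
(x_3, y_3) = (47·4417 + 138·4·376, 47·376 + 4·4417) = (415151, 35340)
(x_4, y_4) = (47·415151 + 138·4·35340, 47·35340 + 4·415151) = (39019777, 3321584)
(x_5, y_5) = (47·39019777 + 138·4·3321584, 47·3321584 + 4·39019777) = (3667443887, 312193556)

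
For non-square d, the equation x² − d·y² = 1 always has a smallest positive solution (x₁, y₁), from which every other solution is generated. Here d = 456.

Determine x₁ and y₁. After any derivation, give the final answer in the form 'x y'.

d=456: √d = [21; 2,1,4,1,2,42] (ℓ=6, even), read p_5/q_5
step 0: (21, 1)  from 21·(1,0) + (0,1)
step 1: (43, 2)  from 2·(21,1) + (1,0)
…
step 3: (299, 14)  from 4·(64,3) + (43,2)
step 4: (363, 17)  from 1·(299,14) + (64,3)
step 5: (1025, 48)  from 2·(363,17) + (299,14)
→ (1025, 48).  Check: 1025²=1050625, 456·48²=1050624, difference 1.

1025 48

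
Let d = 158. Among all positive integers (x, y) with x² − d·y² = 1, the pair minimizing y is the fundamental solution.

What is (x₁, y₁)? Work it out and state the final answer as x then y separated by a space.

d=158: √d = [12; 1,1,3,12,3,1,1,24] (ℓ=8, even), read p_7/q_7
i=0: a=12 ⇒ p=12, q=1
i=1: a=1 ⇒ p=13, q=1
…
i=4: a=12 ⇒ p=1081, q=86
…
i=6: a=1 ⇒ p=4412, q=351
i=7: a=1 ⇒ p=7743, q=616
(x₁, y₁) = (7743, 616);  7743² − 158·616² = 1 ✓

7743 616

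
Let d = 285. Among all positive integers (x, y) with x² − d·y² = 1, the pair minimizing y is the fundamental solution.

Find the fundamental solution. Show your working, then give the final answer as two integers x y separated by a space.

2431 144

√285 = [16; 1,7,2,7,1,32, …], period ℓ=6 (even) → k=5
k=0  a_k=16  p_k/q_k = 16/1
k=1  a_k=1  p_k/q_k = 17/1
…
k=3  a_k=2  p_k/q_k = 287/17
k=4  a_k=7  p_k/q_k = 2144/127
k=5  a_k=1  p_k/q_k = 2431/144
fundamental: x₁=2431, y₁=144  (since 5909761 − 285·20736 = 1)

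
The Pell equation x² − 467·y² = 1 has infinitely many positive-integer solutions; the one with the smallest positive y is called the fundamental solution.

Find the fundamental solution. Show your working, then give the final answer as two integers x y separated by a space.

[21; 1,1,1,1,3,…,1,1,42] for √467; ℓ=14 ⇒ convergent index 13
step 0: (21, 1)  from 21·(1,0) + (0,1)
step 1: (22, 1)  from 1·(21,1) + (1,0)
step 2: (43, 2)  from 1·(22,1) + (21,1)
step 3: (65, 3)  from 1·(43,2) + (22,1)
step 4: (108, 5)  from 1·(65,3) + (43,2)
step 5: (389, 18)  from 3·(108,5) + (65,3)
step 6: (1275, 59)  from 3·(389,18) + (108,5)
step 7: (27164, 1257)  from 21·(1275,59) + (389,18)
step 8: (82767, 3830)  from 3·(27164,1257) + (1275,59)
step 9: (275465, 12747)  from 3·(82767,3830) + (27164,1257)
…
step 12: (991929, 45901)  from 1·(633697,29324) + (358232,16577)
step 13: (1625626, 75225)  from 1·(991929,45901) + (633697,29324)
→ (1625626, 75225).  Check: 1625626²=2642659891876, 467·75225²=2642659891875, difference 1.

1625626 75225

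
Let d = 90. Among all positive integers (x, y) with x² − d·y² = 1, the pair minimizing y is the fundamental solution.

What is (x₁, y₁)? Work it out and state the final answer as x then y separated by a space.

19 2

√90 = [9; 2,18, …], period ℓ=2 (even) → k=1
step 0: (9, 1)  from 9·(1,0) + (0,1)
step 1: (19, 2)  from 2·(9,1) + (1,0)
→ (19, 2).  Check: 19²=361, 90·2²=360, difference 1.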